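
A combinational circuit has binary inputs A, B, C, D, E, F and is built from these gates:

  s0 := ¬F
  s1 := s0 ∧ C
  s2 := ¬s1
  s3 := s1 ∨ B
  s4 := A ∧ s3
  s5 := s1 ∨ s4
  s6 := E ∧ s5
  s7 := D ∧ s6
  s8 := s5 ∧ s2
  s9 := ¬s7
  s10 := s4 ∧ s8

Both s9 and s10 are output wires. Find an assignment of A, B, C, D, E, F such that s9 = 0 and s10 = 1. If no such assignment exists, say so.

Check with A=1, B=1, C=0, D=1, E=1, F=1:
s0 = ¬F = ¬1 = 0
s1 = s0 ∧ C = 0 ∧ 0 = 0
s2 = ¬s1 = ¬0 = 1
s3 = s1 ∨ B = 0 ∨ 1 = 1
s4 = A ∧ s3 = 1 ∧ 1 = 1
s5 = s1 ∨ s4 = 0 ∨ 1 = 1
s6 = E ∧ s5 = 1 ∧ 1 = 1
s7 = D ∧ s6 = 1 ∧ 1 = 1
s8 = s5 ∧ s2 = 1 ∧ 1 = 1
s9 = ¬s7 = ¬1 = 0
s10 = s4 ∧ s8 = 1 ∧ 1 = 1
So s9 = 0 and s10 = 1.

A=1, B=1, C=0, D=1, E=1, F=1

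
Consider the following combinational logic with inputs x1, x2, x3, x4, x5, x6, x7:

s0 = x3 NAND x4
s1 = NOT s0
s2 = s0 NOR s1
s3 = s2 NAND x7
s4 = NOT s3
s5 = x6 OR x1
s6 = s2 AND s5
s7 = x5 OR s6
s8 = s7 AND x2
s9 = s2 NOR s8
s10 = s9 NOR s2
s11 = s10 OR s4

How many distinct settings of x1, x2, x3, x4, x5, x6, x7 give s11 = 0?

96

s11 = s10 OR s4 must be 0, so both s10 = 0 and s4 = 0.
Enumerating the 128 input combinations, 96 give s11 = 0 and 32 give s11 = 1.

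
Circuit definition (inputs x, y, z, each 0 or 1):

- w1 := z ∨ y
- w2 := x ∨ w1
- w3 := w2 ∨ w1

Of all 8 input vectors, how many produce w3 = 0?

w3 = w2 ∨ w1 must be 0, so both w2 = 0 and w1 = 0.
w2 = x ∨ w1 must be 0, so both x = 0 and w1 = 0.
Satisfying assignments:
  x=0, y=0, z=0

1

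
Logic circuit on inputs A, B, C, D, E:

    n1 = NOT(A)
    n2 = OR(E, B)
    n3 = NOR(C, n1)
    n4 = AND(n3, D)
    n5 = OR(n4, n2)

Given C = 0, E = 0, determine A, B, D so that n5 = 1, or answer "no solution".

n5 = OR(n4, n2) must be 1, so at least one of n4, n2 is 1.
Check with C = 0, E = 0 and A=0, B=1, D=1:
n1 = NOT(A) = NOT 0 = 1
n2 = OR(E, B) = OR(0, 1) = 1
n3 = NOR(C, n1) = NOR(0, 1) = 0
n4 = AND(n3, D) = AND(0, 1) = 0
n5 = OR(n4, n2) = OR(0, 1) = 1
So n5 = 1.

A=0, B=1, D=1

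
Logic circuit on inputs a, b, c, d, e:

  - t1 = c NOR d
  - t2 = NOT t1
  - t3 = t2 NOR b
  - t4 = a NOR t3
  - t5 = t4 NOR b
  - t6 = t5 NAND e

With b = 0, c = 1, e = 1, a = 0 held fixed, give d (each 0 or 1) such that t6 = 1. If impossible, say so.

t6 = t5 NAND e must be 1, so at least one of t5, e is 0.
Check with b = 0, c = 1, e = 1, a = 0 and d=1:
t1 = c NOR d = 1 NOR 1 = 0
t2 = NOT t1 = NOT 0 = 1
t3 = t2 NOR b = 1 NOR 0 = 0
t4 = a NOR t3 = 0 NOR 0 = 1
t5 = t4 NOR b = 1 NOR 0 = 0
t6 = t5 NAND e = 0 NAND 1 = 1
So t6 = 1.

d=1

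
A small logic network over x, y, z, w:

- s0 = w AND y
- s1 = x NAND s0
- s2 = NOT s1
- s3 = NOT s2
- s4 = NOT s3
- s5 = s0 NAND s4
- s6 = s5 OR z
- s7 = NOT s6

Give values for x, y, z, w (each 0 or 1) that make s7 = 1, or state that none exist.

x=1, y=1, z=0, w=1

Check with x=1, y=1, z=0, w=1:
s0 = w AND y = 1 AND 1 = 1
s1 = x NAND s0 = 1 NAND 1 = 0
s2 = NOT s1 = NOT 0 = 1
s3 = NOT s2 = NOT 1 = 0
s4 = NOT s3 = NOT 0 = 1
s5 = s0 NAND s4 = 1 NAND 1 = 0
s6 = s5 OR z = 0 OR 0 = 0
s7 = NOT s6 = NOT 0 = 1
So s7 = 1 as required.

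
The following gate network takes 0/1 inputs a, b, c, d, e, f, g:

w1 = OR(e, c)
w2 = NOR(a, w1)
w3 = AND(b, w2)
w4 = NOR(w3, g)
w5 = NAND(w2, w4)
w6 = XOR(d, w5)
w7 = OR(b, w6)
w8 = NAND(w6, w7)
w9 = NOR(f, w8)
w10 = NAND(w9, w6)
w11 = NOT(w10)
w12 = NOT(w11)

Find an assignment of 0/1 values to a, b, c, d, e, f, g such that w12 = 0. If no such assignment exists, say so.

Check with a=0, b=0, c=0, d=0, e=1, f=0, g=1:
w1 = OR(e, c) = OR(1, 0) = 1
w2 = NOR(a, w1) = NOR(0, 1) = 0
w3 = AND(b, w2) = AND(0, 0) = 0
w4 = NOR(w3, g) = NOR(0, 1) = 0
w5 = NAND(w2, w4) = NAND(0, 0) = 1
w6 = XOR(d, w5) = XOR(0, 1) = 1
w7 = OR(b, w6) = OR(0, 1) = 1
w8 = NAND(w6, w7) = NAND(1, 1) = 0
w9 = NOR(f, w8) = NOR(0, 0) = 1
w10 = NAND(w9, w6) = NAND(1, 1) = 0
w11 = NOT(w10) = NOT 0 = 1
w12 = NOT(w11) = NOT 1 = 0
So w12 = 0 as required.

a=0, b=0, c=0, d=0, e=1, f=0, g=1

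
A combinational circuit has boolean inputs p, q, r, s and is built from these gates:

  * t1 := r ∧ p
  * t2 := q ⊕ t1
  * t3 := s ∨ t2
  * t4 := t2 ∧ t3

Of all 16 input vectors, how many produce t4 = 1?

8

t4 = t2 ∧ t3 must be 1, so both t2 = 1 and t3 = 1.
Enumerating the 16 input combinations, 8 give t4 = 1 and 8 give t4 = 0.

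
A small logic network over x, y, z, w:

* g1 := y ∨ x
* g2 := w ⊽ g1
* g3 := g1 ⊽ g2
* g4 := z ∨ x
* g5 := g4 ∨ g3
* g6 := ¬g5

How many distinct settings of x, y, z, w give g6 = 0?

13

g6 = ¬g5 must be 0, so g5 = 1.
g5 = g4 ∨ g3 must be 1, so at least one of g4, g3 is 1.
Enumerating the 16 input combinations, 13 give g6 = 0 and 3 give g6 = 1.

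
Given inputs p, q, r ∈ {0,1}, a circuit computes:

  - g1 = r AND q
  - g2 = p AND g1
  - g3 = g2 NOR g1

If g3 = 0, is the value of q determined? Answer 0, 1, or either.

1

g3 = g2 NOR g1 must be 0, so at least one of g2, g1 is 1.
Every assignment with g3 = 0 has q = 1; there are 2 such assignment(s).
  p=0, q=1, r=1
  p=1, q=1, r=1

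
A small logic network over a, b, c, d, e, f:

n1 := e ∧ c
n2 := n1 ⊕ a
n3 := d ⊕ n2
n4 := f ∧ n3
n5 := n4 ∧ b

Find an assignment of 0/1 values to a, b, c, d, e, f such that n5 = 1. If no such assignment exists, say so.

a=0, b=1, c=0, d=1, e=1, f=1

Check with a=0, b=1, c=0, d=1, e=1, f=1:
n1 = e ∧ c = 1 ∧ 0 = 0
n2 = n1 ⊕ a = 0 ⊕ 0 = 0
n3 = d ⊕ n2 = 1 ⊕ 0 = 1
n4 = f ∧ n3 = 1 ∧ 1 = 1
n5 = n4 ∧ b = 1 ∧ 1 = 1
So n5 = 1 as required.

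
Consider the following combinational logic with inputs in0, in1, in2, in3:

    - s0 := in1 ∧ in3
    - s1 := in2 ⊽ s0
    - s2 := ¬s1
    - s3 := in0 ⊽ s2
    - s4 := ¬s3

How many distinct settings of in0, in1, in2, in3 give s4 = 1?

13

s4 = ¬s3 must be 1, so s3 = 0.
s3 = in0 ⊽ s2 must be 0, so at least one of in0, s2 is 1.
Enumerating the 16 input combinations, 13 give s4 = 1 and 3 give s4 = 0.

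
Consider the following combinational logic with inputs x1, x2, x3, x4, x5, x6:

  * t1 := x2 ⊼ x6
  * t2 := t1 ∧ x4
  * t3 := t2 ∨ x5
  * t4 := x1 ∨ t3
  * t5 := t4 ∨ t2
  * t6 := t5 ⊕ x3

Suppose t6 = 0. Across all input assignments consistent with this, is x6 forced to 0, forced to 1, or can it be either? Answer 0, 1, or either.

Both values of x6 occur among assignments with t6 = 0:
  x6=0: x1=0, x2=0, x3=0, x4=0, x5=0, x6=0
  x6=1: x1=0, x2=0, x3=0, x4=0, x5=0, x6=1

either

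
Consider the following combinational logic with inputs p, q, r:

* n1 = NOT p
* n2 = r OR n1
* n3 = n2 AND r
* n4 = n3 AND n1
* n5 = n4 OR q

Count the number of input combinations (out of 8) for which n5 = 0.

n5 = n4 OR q must be 0, so both n4 = 0 and q = 0.
Satisfying assignments:
  p=0, q=0, r=0
  p=1, q=0, r=0
  p=1, q=0, r=1

3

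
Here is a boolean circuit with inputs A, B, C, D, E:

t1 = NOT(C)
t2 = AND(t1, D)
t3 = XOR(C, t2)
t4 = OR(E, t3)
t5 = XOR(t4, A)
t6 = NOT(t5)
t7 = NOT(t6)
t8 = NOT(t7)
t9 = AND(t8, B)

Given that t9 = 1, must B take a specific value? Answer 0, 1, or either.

t9 = AND(t8, B) must be 1, so both t8 = 1 and B = 1.
Every assignment with t9 = 1 has B = 1; there are 8 such assignment(s).

1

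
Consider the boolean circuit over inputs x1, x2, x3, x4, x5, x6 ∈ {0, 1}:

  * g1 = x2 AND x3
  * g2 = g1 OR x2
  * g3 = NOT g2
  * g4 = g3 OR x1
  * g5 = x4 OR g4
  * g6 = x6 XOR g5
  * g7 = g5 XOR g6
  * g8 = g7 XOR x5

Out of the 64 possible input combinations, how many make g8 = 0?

32

g8 = g7 XOR x5 must be 0, so g7 and x5 are equal.
Enumerating the 64 input combinations, 32 give g8 = 0 and 32 give g8 = 1.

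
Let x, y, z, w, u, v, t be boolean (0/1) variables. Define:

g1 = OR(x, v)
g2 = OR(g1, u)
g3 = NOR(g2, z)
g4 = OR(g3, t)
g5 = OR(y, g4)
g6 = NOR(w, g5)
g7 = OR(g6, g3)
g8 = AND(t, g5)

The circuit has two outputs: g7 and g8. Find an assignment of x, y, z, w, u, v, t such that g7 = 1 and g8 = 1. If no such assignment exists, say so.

Check with x=0, y=0, z=0, w=1, u=0, v=0, t=1:
g1 = OR(x, v) = OR(0, 0) = 0
g2 = OR(g1, u) = OR(0, 0) = 0
g3 = NOR(g2, z) = NOR(0, 0) = 1
g4 = OR(g3, t) = OR(1, 1) = 1
g5 = OR(y, g4) = OR(0, 1) = 1
g6 = NOR(w, g5) = NOR(1, 1) = 0
g7 = OR(g6, g3) = OR(0, 1) = 1
g8 = AND(t, g5) = AND(1, 1) = 1
So g7 = 1 and g8 = 1.

x=0, y=0, z=0, w=1, u=0, v=0, t=1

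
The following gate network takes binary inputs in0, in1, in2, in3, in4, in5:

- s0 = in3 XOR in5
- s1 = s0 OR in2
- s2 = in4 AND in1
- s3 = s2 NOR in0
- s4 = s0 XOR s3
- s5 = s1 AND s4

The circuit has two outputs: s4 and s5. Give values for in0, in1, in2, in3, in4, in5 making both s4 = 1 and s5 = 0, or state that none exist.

Check with in0=0 in1=0 in2=0 in3=1 in4=1 in5=1:
s0 = in3 XOR in5 = 1 XOR 1 = 0
s1 = s0 OR in2 = 0 OR 0 = 0
s2 = in4 AND in1 = 1 AND 0 = 0
s3 = s2 NOR in0 = 0 NOR 0 = 1
s4 = s0 XOR s3 = 0 XOR 1 = 1
s5 = s1 AND s4 = 0 AND 1 = 0
So s4 = 1 and s5 = 0.

in0=0 in1=0 in2=0 in3=1 in4=1 in5=1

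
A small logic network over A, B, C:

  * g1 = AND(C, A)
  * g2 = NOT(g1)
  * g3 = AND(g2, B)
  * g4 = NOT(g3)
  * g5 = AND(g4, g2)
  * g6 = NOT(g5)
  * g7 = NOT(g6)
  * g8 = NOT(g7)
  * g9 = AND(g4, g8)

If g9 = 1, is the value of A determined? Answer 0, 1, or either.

g9 = AND(g4, g8) must be 1, so both g4 = 1 and g8 = 1.
Every assignment with g9 = 1 has A = 1; there are 2 such assignment(s).
  A=1, B=0, C=1
  A=1, B=1, C=1

1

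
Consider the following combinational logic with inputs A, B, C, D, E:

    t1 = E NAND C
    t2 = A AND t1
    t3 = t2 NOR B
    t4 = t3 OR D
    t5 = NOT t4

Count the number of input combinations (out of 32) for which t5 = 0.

21

t5 = NOT t4 must be 0, so t4 = 1.
t4 = t3 OR D must be 1, so at least one of t3, D is 1.
Enumerating the 32 input combinations, 21 give t5 = 0 and 11 give t5 = 1.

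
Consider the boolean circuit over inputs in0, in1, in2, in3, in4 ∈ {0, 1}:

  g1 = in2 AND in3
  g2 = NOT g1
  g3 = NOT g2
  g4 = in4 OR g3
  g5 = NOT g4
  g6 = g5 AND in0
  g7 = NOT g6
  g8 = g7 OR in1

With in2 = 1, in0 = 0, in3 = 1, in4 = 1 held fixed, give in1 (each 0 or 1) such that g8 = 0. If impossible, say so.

no solution exists

With in2 = 1, in0 = 0, in3 = 1, in4 = 1 fixed, none of the 2 settings of in1 give g8 = 0.
For example, with in1=0:
g1 = in2 AND in3 = 1 AND 1 = 1
g2 = NOT g1 = NOT 1 = 0
g3 = NOT g2 = NOT 0 = 1
g4 = in4 OR g3 = 1 OR 1 = 1
g5 = NOT g4 = NOT 1 = 0
g6 = g5 AND in0 = 0 AND 0 = 0
g7 = NOT g6 = NOT 0 = 1
g8 = g7 OR in1 = 1 OR 0 = 1
giving g8 = 1 ≠ 0.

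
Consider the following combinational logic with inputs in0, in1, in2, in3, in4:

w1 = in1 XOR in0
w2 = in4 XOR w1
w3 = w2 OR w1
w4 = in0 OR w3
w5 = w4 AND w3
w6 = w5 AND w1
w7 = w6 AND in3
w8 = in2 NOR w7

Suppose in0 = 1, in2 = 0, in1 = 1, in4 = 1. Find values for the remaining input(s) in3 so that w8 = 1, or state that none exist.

w8 = in2 NOR w7 must be 1, so both in2 = 0 and w7 = 0.
w7 = w6 AND in3 must be 0, so at least one of w6, in3 is 0.
Check with in0 = 1, in2 = 0, in1 = 1, in4 = 1 and in3=1:
w1 = in1 XOR in0 = 1 XOR 1 = 0
w2 = in4 XOR w1 = 1 XOR 0 = 1
w3 = w2 OR w1 = 1 OR 0 = 1
w4 = in0 OR w3 = 1 OR 1 = 1
w5 = w4 AND w3 = 1 AND 1 = 1
w6 = w5 AND w1 = 1 AND 0 = 0
w7 = w6 AND in3 = 0 AND 1 = 0
w8 = in2 NOR w7 = 0 NOR 0 = 1
So w8 = 1.

in3=1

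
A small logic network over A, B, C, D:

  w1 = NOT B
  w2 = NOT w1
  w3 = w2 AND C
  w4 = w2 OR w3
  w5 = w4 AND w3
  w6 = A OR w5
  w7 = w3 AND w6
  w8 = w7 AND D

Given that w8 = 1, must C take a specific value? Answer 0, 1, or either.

w8 = w7 AND D must be 1, so both w7 = 1 and D = 1.
Every assignment with w8 = 1 has C = 1; there are 2 such assignment(s).
  A=0, B=1, C=1, D=1
  A=1, B=1, C=1, D=1

1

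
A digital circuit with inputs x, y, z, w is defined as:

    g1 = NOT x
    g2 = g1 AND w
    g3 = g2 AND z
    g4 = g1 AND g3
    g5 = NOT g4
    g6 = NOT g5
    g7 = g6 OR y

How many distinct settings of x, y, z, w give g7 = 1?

9

g7 = g6 OR y must be 1, so at least one of g6, y is 1.
Enumerating the 16 input combinations, 9 give g7 = 1 and 7 give g7 = 0.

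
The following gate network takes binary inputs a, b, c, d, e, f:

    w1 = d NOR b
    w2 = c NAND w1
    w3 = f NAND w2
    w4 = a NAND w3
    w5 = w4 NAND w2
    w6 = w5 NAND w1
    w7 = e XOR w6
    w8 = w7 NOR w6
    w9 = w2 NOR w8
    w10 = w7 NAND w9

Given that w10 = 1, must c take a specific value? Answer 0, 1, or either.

Both values of c occur among assignments with w10 = 1:
  c=0: a=0, b=0, c=0, d=0, e=0, f=0
  c=1: a=0, b=0, c=1, d=0, e=0, f=0

either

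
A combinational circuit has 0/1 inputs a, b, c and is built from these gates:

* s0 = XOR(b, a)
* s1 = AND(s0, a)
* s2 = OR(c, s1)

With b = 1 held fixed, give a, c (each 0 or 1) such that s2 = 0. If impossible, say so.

a=1 c=0

Check with b = 1 and a=1, c=0:
s0 = XOR(b, a) = XOR(1, 1) = 0
s1 = AND(s0, a) = AND(0, 1) = 0
s2 = OR(c, s1) = OR(0, 0) = 0
So s2 = 0.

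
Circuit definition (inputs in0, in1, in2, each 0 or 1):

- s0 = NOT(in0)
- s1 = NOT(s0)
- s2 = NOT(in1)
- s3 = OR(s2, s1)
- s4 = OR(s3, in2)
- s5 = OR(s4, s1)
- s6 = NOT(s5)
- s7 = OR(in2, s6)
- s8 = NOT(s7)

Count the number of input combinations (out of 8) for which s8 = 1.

s8 = NOT(s7) must be 1, so s7 = 0.
s7 = OR(in2, s6) must be 0, so both in2 = 0 and s6 = 0.
Enumerating the 8 input combinations, 3 give s8 = 1 and 5 give s8 = 0.

3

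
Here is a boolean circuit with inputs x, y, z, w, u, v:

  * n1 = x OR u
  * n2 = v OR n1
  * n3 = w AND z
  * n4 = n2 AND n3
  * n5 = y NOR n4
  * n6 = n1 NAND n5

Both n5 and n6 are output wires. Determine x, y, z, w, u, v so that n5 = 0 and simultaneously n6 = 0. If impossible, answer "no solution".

no solution exists

Across all 64 input combinations, none give both n5 = 0 and n6 = 0.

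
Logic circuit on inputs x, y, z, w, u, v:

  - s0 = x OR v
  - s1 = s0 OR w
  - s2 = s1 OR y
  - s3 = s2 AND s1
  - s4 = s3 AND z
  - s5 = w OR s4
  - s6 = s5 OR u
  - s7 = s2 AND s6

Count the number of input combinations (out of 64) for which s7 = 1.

s7 = s2 AND s6 must be 1, so both s2 = 1 and s6 = 1.
Enumerating the 64 input combinations, 52 give s7 = 1 and 12 give s7 = 0.

52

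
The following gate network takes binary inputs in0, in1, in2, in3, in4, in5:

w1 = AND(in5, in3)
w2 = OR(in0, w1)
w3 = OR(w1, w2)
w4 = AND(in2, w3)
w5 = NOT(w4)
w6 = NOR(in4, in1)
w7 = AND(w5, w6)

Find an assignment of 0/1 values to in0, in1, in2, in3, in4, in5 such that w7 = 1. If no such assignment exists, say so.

Check with in0=0, in1=0, in2=1, in3=0, in4=0, in5=1:
w1 = AND(in5, in3) = AND(1, 0) = 0
w2 = OR(in0, w1) = OR(0, 0) = 0
w3 = OR(w1, w2) = OR(0, 0) = 0
w4 = AND(in2, w3) = AND(1, 0) = 0
w5 = NOT(w4) = NOT 0 = 1
w6 = NOR(in4, in1) = NOR(0, 0) = 1
w7 = AND(w5, w6) = AND(1, 1) = 1
So w7 = 1 as required.

in0=0, in1=0, in2=1, in3=0, in4=0, in5=1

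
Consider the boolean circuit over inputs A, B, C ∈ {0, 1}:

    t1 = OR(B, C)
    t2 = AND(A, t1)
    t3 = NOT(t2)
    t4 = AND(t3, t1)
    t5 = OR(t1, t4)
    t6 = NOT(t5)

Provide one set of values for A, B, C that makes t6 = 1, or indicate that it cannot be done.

A=1, B=0, C=0

t6 = NOT(t5) must be 1, so t5 = 0.
Check with A=1, B=0, C=0:
t1 = OR(B, C) = OR(0, 0) = 0
t2 = AND(A, t1) = AND(1, 0) = 0
t3 = NOT(t2) = NOT 0 = 1
t4 = AND(t3, t1) = AND(1, 0) = 0
t5 = OR(t1, t4) = OR(0, 0) = 0
t6 = NOT(t5) = NOT 0 = 1
So t6 = 1 as required.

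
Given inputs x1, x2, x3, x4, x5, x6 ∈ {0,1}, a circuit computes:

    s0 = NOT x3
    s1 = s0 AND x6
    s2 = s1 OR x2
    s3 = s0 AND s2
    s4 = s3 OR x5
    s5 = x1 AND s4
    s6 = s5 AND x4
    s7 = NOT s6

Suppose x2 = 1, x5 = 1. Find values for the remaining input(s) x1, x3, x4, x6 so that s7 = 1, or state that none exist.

x1=1 x3=0 x4=0 x6=1

Check with x2 = 1, x5 = 1 and x1=1, x3=0, x4=0, x6=1:
s0 = NOT x3 = NOT 0 = 1
s1 = s0 AND x6 = 1 AND 1 = 1
s2 = s1 OR x2 = 1 OR 1 = 1
s3 = s0 AND s2 = 1 AND 1 = 1
s4 = s3 OR x5 = 1 OR 1 = 1
s5 = x1 AND s4 = 1 AND 1 = 1
s6 = s5 AND x4 = 1 AND 0 = 0
s7 = NOT s6 = NOT 0 = 1
So s7 = 1.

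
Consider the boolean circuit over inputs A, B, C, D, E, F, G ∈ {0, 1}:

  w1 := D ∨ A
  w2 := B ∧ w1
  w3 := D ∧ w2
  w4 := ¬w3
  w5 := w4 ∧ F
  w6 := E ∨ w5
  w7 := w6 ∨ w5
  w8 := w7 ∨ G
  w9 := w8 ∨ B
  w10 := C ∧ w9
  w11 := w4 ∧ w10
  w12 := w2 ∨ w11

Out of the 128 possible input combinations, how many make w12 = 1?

84

w12 = w2 ∨ w11 must be 1, so at least one of w2, w11 is 1.
Enumerating the 128 input combinations, 84 give w12 = 1 and 44 give w12 = 0.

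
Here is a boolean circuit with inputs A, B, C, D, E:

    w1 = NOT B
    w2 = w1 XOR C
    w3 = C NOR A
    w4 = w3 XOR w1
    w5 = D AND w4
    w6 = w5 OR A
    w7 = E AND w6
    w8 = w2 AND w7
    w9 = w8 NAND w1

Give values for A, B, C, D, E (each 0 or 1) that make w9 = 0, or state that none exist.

A=1, B=0, C=0, D=0, E=1

w9 = w8 NAND w1 must be 0, so both w8 = 1 and w1 = 1.
w8 = w2 AND w7 must be 1, so both w2 = 1 and w7 = 1.
Check with A=1, B=0, C=0, D=0, E=1:
w1 = NOT B = NOT 0 = 1
w2 = w1 XOR C = 1 XOR 0 = 1
w3 = C NOR A = 0 NOR 1 = 0
w4 = w3 XOR w1 = 0 XOR 1 = 1
w5 = D AND w4 = 0 AND 1 = 0
w6 = w5 OR A = 0 OR 1 = 1
w7 = E AND w6 = 1 AND 1 = 1
w8 = w2 AND w7 = 1 AND 1 = 1
w9 = w8 NAND w1 = 1 NAND 1 = 0
So w9 = 0 as required.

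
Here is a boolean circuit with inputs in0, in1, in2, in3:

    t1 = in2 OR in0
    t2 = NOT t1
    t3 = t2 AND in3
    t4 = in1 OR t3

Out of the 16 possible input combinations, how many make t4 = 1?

t4 = in1 OR t3 must be 1, so at least one of in1, t3 is 1.
Enumerating the 16 input combinations, 9 give t4 = 1 and 7 give t4 = 0.

9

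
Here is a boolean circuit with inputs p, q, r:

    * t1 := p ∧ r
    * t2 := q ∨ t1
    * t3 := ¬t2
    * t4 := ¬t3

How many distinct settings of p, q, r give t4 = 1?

5

t4 = ¬t3 must be 1, so t3 = 0.
t3 = ¬t2 must be 0, so t2 = 1.
Enumerating the 8 input combinations, 5 give t4 = 1 and 3 give t4 = 0.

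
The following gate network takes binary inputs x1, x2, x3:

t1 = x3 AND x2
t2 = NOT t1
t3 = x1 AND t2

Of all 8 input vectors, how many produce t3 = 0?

t3 = x1 AND t2 must be 0, so at least one of x1, t2 is 0.
Enumerating the 8 input combinations, 5 give t3 = 0 and 3 give t3 = 1.

5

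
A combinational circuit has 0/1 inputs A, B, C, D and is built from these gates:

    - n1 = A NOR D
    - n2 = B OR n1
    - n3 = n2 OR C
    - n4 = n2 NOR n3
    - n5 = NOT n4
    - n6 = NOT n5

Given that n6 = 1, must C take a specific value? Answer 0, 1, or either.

n6 = NOT n5 must be 1, so n5 = 0.
n5 = NOT n4 must be 0, so n4 = 1.
n4 = n2 NOR n3 must be 1, so both n2 = 0 and n3 = 0.
Every assignment with n6 = 1 has C = 0; there are 3 such assignment(s).
  A=0, B=0, C=0, D=1
  A=1, B=0, C=0, D=0
  A=1, B=0, C=0, D=1

0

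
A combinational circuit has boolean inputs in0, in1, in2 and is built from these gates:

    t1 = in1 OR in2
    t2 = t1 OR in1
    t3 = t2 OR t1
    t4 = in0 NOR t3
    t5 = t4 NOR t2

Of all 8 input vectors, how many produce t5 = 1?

1

t5 = t4 NOR t2 must be 1, so both t4 = 0 and t2 = 0.
t4 = in0 NOR t3 must be 0, so at least one of in0, t3 is 1.
Satisfying assignments:
  in0=1, in1=0, in2=0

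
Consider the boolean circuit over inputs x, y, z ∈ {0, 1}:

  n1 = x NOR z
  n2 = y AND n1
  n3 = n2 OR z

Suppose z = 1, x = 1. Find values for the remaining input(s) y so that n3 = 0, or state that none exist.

With z = 1, x = 1 fixed, none of the 2 settings of y give n3 = 0.
For example, with y=0:
n1 = x NOR z = 1 NOR 1 = 0
n2 = y AND n1 = 0 AND 0 = 0
n3 = n2 OR z = 0 OR 1 = 1
giving n3 = 1 ≠ 0.

no solution exists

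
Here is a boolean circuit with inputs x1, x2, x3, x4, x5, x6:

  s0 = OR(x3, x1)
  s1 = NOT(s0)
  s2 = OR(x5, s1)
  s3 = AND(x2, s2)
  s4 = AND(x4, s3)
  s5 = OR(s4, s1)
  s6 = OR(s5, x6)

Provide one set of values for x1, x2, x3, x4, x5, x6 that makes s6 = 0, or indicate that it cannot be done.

s6 = OR(s5, x6) must be 0, so both s5 = 0 and x6 = 0.
Check with x1=1, x2=1, x3=0, x4=0, x5=0, x6=0:
s0 = OR(x3, x1) = OR(0, 1) = 1
s1 = NOT(s0) = NOT 1 = 0
s2 = OR(x5, s1) = OR(0, 0) = 0
s3 = AND(x2, s2) = AND(1, 0) = 0
s4 = AND(x4, s3) = AND(0, 0) = 0
s5 = OR(s4, s1) = OR(0, 0) = 0
s6 = OR(s5, x6) = OR(0, 0) = 0
So s6 = 0 as required.

x1=1, x2=1, x3=0, x4=0, x5=0, x6=0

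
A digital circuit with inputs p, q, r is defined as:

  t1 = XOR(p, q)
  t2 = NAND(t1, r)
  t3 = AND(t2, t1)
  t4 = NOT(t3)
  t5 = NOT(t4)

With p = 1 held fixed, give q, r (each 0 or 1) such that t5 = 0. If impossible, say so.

q=1 r=1

t5 = NOT(t4) must be 0, so t4 = 1.
Check with p = 1 and q=1, r=1:
t1 = XOR(p, q) = XOR(1, 1) = 0
t2 = NAND(t1, r) = NAND(0, 1) = 1
t3 = AND(t2, t1) = AND(1, 0) = 0
t4 = NOT(t3) = NOT 0 = 1
t5 = NOT(t4) = NOT 1 = 0
So t5 = 0.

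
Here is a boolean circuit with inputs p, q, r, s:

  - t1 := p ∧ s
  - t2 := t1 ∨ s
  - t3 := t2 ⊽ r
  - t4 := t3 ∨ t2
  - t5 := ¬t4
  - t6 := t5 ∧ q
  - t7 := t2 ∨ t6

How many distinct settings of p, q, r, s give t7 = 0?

6

t7 = t2 ∨ t6 must be 0, so both t2 = 0 and t6 = 0.
Enumerating the 16 input combinations, 6 give t7 = 0 and 10 give t7 = 1.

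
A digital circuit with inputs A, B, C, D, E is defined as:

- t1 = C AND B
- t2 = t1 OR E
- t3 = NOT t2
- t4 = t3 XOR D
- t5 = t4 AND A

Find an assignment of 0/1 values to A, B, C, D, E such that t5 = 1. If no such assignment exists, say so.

t5 = t4 AND A must be 1, so both t4 = 1 and A = 1.
t4 = t3 XOR D must be 1, so t3 and D differ.
Check with A=1, B=1, C=0, D=0, E=0:
t1 = C AND B = 0 AND 1 = 0
t2 = t1 OR E = 0 OR 0 = 0
t3 = NOT t2 = NOT 0 = 1
t4 = t3 XOR D = 1 XOR 0 = 1
t5 = t4 AND A = 1 AND 1 = 1
So t5 = 1 as required.

A=1, B=1, C=0, D=0, E=0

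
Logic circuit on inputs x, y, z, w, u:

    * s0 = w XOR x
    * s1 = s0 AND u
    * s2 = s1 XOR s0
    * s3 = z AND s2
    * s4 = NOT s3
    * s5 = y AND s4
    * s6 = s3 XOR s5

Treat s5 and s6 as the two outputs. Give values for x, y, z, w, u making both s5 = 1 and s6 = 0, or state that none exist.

no solution exists

Across all 32 input combinations, none give both s5 = 1 and s6 = 0.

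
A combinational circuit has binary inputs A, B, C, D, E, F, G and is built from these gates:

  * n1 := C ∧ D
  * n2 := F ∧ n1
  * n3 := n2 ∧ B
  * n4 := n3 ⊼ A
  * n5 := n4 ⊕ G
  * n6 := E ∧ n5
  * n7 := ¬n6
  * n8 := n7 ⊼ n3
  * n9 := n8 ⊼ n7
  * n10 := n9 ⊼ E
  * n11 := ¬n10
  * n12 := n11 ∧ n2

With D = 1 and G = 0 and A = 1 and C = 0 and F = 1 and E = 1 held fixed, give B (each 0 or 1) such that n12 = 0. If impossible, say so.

n12 = n11 ∧ n2 must be 0, so at least one of n11, n2 is 0.
Check with D = 1 and G = 0 and A = 1 and C = 0 and F = 1 and E = 1 and B=1:
n1 = C ∧ D = 0 ∧ 1 = 0
n2 = F ∧ n1 = 1 ∧ 0 = 0
n3 = n2 ∧ B = 0 ∧ 1 = 0
n4 = n3 ⊼ A = 0 ⊼ 1 = 1
n5 = n4 ⊕ G = 1 ⊕ 0 = 1
n6 = E ∧ n5 = 1 ∧ 1 = 1
n7 = ¬n6 = ¬1 = 0
n8 = n7 ⊼ n3 = 0 ⊼ 0 = 1
n9 = n8 ⊼ n7 = 1 ⊼ 0 = 1
n10 = n9 ⊼ E = 1 ⊼ 1 = 0
n11 = ¬n10 = ¬0 = 1
n12 = n11 ∧ n2 = 1 ∧ 0 = 0
So n12 = 0.

B=1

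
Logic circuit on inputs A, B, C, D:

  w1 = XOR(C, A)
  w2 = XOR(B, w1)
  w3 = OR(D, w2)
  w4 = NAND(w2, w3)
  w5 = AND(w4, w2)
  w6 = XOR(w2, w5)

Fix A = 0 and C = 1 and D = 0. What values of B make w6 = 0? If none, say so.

B=1

Check with A = 0 and C = 1 and D = 0 and B=1:
w1 = XOR(C, A) = XOR(1, 0) = 1
w2 = XOR(B, w1) = XOR(1, 1) = 0
w3 = OR(D, w2) = OR(0, 0) = 0
w4 = NAND(w2, w3) = NAND(0, 0) = 1
w5 = AND(w4, w2) = AND(1, 0) = 0
w6 = XOR(w2, w5) = XOR(0, 0) = 0
So w6 = 0.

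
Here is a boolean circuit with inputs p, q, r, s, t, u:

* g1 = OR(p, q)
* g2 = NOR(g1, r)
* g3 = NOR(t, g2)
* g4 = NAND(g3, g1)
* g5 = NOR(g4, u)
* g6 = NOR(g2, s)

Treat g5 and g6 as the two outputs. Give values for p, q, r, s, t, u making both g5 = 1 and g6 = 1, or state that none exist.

Check with p=1 q=1 r=0 s=0 t=0 u=0:
g1 = OR(p, q) = OR(1, 1) = 1
g2 = NOR(g1, r) = NOR(1, 0) = 0
g3 = NOR(t, g2) = NOR(0, 0) = 1
g4 = NAND(g3, g1) = NAND(1, 1) = 0
g5 = NOR(g4, u) = NOR(0, 0) = 1
g6 = NOR(g2, s) = NOR(0, 0) = 1
So g5 = 1 and g6 = 1.

p=1 q=1 r=0 s=0 t=0 u=0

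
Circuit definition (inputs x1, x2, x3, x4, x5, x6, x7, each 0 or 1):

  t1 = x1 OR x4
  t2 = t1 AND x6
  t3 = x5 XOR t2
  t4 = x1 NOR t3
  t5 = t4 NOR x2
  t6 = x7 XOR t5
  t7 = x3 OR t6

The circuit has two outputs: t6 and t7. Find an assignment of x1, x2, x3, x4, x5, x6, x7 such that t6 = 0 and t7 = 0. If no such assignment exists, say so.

Check with x1=0 x2=0 x3=0 x4=1 x5=1 x6=1 x7=0:
t1 = x1 OR x4 = 0 OR 1 = 1
t2 = t1 AND x6 = 1 AND 1 = 1
t3 = x5 XOR t2 = 1 XOR 1 = 0
t4 = x1 NOR t3 = 0 NOR 0 = 1
t5 = t4 NOR x2 = 1 NOR 0 = 0
t6 = x7 XOR t5 = 0 XOR 0 = 0
t7 = x3 OR t6 = 0 OR 0 = 0
So t6 = 0 and t7 = 0.

x1=0 x2=0 x3=0 x4=1 x5=1 x6=1 x7=0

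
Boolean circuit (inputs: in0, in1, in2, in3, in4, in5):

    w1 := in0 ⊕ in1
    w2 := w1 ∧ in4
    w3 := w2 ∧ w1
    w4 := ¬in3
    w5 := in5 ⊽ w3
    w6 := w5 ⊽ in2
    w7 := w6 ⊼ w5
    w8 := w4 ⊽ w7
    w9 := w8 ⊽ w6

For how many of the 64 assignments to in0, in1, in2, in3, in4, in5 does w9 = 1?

44

w9 = w8 ⊽ w6 must be 1, so both w8 = 0 and w6 = 0.
w8 = w4 ⊽ w7 must be 0, so at least one of w4, w7 is 1.
w6 = w5 ⊽ in2 must be 0, so at least one of w5, in2 is 1.
Enumerating the 64 input combinations, 44 give w9 = 1 and 20 give w9 = 0.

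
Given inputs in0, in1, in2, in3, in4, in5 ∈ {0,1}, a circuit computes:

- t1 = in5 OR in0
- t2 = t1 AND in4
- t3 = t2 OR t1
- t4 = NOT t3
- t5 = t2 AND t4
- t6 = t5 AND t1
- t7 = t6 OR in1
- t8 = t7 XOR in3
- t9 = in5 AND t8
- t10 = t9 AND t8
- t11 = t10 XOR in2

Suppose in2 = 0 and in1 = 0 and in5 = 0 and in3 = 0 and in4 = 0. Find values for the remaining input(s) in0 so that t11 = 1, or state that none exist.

With in2 = 0 and in1 = 0 and in5 = 0 and in3 = 0 and in4 = 0 fixed, none of the 2 settings of in0 give t11 = 1.
For example, with in0=0:
t1 = in5 OR in0 = 0 OR 0 = 0
t2 = t1 AND in4 = 0 AND 0 = 0
t3 = t2 OR t1 = 0 OR 0 = 0
t4 = NOT t3 = NOT 0 = 1
t5 = t2 AND t4 = 0 AND 1 = 0
t6 = t5 AND t1 = 0 AND 0 = 0
t7 = t6 OR in1 = 0 OR 0 = 0
t8 = t7 XOR in3 = 0 XOR 0 = 0
t9 = in5 AND t8 = 0 AND 0 = 0
t10 = t9 AND t8 = 0 AND 0 = 0
t11 = t10 XOR in2 = 0 XOR 0 = 0
giving t11 = 0 ≠ 1.

no solution exists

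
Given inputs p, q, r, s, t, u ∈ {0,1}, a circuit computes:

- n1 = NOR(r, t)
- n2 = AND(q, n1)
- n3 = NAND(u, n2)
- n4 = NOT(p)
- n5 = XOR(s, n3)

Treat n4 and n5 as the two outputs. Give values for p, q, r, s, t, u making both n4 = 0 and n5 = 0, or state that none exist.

p=1 q=1 r=1 s=1 t=1 u=1

Check with p=1 q=1 r=1 s=1 t=1 u=1:
n1 = NOR(r, t) = NOR(1, 1) = 0
n2 = AND(q, n1) = AND(1, 0) = 0
n3 = NAND(u, n2) = NAND(1, 0) = 1
n4 = NOT(p) = NOT 1 = 0
n5 = XOR(s, n3) = XOR(1, 1) = 0
So n4 = 0 and n5 = 0.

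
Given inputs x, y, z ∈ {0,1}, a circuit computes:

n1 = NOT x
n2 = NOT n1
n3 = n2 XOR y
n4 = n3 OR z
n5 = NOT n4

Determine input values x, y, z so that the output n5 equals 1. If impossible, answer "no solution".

x=1 y=1 z=0

Check with x=1 y=1 z=0:
n1 = NOT x = NOT 1 = 0
n2 = NOT n1 = NOT 0 = 1
n3 = n2 XOR y = 1 XOR 1 = 0
n4 = n3 OR z = 0 OR 0 = 0
n5 = NOT n4 = NOT 0 = 1
So n5 = 1 as required.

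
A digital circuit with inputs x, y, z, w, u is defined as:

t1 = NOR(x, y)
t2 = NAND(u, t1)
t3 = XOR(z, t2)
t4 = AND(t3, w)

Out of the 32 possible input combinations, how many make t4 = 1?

8

t4 = AND(t3, w) must be 1, so both t3 = 1 and w = 1.
Enumerating the 32 input combinations, 8 give t4 = 1 and 24 give t4 = 0.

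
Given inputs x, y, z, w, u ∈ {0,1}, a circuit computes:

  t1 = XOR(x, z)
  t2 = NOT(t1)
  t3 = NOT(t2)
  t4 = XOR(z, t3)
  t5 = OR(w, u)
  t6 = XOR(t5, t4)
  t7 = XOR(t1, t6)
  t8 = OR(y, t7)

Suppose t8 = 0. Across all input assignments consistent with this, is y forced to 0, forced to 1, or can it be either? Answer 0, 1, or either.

t8 = OR(y, t7) must be 0, so both y = 0 and t7 = 0.
t7 = XOR(t1, t6) must be 0, so t1 and t6 are equal.
Every assignment with t8 = 0 has y = 0; there are 8 such assignment(s).

0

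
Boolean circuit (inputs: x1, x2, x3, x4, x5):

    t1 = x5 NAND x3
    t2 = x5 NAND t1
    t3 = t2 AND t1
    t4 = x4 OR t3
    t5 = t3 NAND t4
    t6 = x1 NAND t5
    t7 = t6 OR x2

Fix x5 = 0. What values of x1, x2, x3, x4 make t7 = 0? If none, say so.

With x5 = 0 fixed, none of the 16 settings of x1, x2, x3, x4 give t7 = 0.
For example, with x1=0, x2=1, x3=1, x4=1:
t1 = x5 NAND x3 = 0 NAND 1 = 1
t2 = x5 NAND t1 = 0 NAND 1 = 1
t3 = t2 AND t1 = 1 AND 1 = 1
t4 = x4 OR t3 = 1 OR 1 = 1
t5 = t3 NAND t4 = 1 NAND 1 = 0
t6 = x1 NAND t5 = 0 NAND 0 = 1
t7 = t6 OR x2 = 1 OR 1 = 1
giving t7 = 1 ≠ 0.

no solution exists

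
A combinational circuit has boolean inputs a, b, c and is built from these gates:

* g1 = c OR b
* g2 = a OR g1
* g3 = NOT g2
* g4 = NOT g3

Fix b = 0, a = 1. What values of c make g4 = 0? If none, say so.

no solution exists

With b = 0, a = 1 fixed, none of the 2 settings of c give g4 = 0.
For example, with c=1:
g1 = c OR b = 1 OR 0 = 1
g2 = a OR g1 = 1 OR 1 = 1
g3 = NOT g2 = NOT 1 = 0
g4 = NOT g3 = NOT 0 = 1
giving g4 = 1 ≠ 0.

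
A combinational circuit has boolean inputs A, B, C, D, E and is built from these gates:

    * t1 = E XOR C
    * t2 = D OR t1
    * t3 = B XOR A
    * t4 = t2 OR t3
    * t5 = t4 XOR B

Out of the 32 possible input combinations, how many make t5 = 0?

t5 = t4 XOR B must be 0, so t4 and B are equal.
Enumerating the 32 input combinations, 16 give t5 = 0 and 16 give t5 = 1.

16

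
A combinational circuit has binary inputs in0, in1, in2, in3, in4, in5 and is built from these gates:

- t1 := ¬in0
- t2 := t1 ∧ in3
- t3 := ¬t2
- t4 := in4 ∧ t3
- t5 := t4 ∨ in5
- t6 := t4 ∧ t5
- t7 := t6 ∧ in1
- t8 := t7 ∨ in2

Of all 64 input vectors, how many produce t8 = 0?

26

t8 = t7 ∨ in2 must be 0, so both t7 = 0 and in2 = 0.
t7 = t6 ∧ in1 must be 0, so at least one of t6, in1 is 0.
Enumerating the 64 input combinations, 26 give t8 = 0 and 38 give t8 = 1.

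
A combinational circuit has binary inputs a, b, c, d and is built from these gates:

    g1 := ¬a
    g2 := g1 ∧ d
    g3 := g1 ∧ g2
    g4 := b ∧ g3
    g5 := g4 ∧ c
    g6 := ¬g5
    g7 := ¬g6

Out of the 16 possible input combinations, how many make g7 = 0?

15

g7 = ¬g6 must be 0, so g6 = 1.
g6 = ¬g5 must be 1, so g5 = 0.
Enumerating the 16 input combinations, 15 give g7 = 0 and 1 give g7 = 1.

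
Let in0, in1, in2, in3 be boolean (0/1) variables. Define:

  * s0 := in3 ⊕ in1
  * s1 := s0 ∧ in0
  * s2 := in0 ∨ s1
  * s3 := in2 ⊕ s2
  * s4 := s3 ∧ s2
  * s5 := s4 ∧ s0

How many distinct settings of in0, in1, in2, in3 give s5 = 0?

14

s5 = s4 ∧ s0 must be 0, so at least one of s4, s0 is 0.
Enumerating the 16 input combinations, 14 give s5 = 0 and 2 give s5 = 1.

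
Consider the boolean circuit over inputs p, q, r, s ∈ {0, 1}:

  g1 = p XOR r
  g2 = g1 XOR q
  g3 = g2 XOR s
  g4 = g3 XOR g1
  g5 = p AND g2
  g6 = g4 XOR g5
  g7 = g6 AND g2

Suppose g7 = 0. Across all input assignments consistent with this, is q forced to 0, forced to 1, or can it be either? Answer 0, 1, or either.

Both values of q occur among assignments with g7 = 0:
  q=0: p=0, q=0, r=0, s=0
  q=1: p=0, q=1, r=0, s=1

either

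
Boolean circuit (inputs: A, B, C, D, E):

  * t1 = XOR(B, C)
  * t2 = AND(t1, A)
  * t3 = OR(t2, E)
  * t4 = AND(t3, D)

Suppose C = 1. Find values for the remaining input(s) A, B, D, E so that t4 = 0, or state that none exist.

Check with C = 1 and A=0, B=1, D=0, E=1:
t1 = XOR(B, C) = XOR(1, 1) = 0
t2 = AND(t1, A) = AND(0, 0) = 0
t3 = OR(t2, E) = OR(0, 1) = 1
t4 = AND(t3, D) = AND(1, 0) = 0
So t4 = 0.

A=0, B=1, D=0, E=1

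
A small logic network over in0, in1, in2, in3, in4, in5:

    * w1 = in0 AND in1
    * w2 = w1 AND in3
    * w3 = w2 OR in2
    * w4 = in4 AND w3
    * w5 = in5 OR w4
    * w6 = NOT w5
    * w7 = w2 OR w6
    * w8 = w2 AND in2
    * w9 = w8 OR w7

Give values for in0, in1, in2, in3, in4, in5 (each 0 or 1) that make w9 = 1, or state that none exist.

w9 = w8 OR w7 must be 1, so at least one of w8, w7 is 1.
Check with in0=1, in1=1, in2=0, in3=1, in4=0, in5=1:
w1 = in0 AND in1 = 1 AND 1 = 1
w2 = w1 AND in3 = 1 AND 1 = 1
w3 = w2 OR in2 = 1 OR 0 = 1
w4 = in4 AND w3 = 0 AND 1 = 0
w5 = in5 OR w4 = 1 OR 0 = 1
w6 = NOT w5 = NOT 1 = 0
w7 = w2 OR w6 = 1 OR 0 = 1
w8 = w2 AND in2 = 1 AND 0 = 0
w9 = w8 OR w7 = 0 OR 1 = 1
So w9 = 1 as required.

in0=1, in1=1, in2=0, in3=1, in4=0, in5=1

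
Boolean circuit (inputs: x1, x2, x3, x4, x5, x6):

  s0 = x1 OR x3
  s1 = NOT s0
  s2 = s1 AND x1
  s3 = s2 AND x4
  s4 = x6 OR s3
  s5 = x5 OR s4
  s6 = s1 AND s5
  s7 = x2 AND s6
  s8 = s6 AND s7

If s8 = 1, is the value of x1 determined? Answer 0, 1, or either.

0

s8 = s6 AND s7 must be 1, so both s6 = 1 and s7 = 1.
s6 = s1 AND s5 must be 1, so both s1 = 1 and s5 = 1.
s7 = x2 AND s6 must be 1, so both x2 = 1 and s6 = 1.
Every assignment with s8 = 1 has x1 = 0; there are 6 such assignment(s).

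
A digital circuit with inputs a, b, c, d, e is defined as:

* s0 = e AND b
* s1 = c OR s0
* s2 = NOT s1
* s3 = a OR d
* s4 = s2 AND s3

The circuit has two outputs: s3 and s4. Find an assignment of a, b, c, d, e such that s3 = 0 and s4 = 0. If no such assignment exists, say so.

a=0, b=1, c=1, d=0, e=1

Check with a=0, b=1, c=1, d=0, e=1:
s0 = e AND b = 1 AND 1 = 1
s1 = c OR s0 = 1 OR 1 = 1
s2 = NOT s1 = NOT 1 = 0
s3 = a OR d = 0 OR 0 = 0
s4 = s2 AND s3 = 0 AND 0 = 0
So s3 = 0 and s4 = 0.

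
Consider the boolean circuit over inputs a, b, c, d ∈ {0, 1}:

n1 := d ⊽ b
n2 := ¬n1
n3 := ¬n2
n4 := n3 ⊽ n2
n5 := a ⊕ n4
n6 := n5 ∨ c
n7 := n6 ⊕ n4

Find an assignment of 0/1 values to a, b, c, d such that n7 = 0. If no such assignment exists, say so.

a=0 b=1 c=0 d=0

n7 = n6 ⊕ n4 must be 0, so n6 and n4 are equal.
Check with a=0 b=1 c=0 d=0:
n1 = d ⊽ b = 0 ⊽ 1 = 0
n2 = ¬n1 = ¬0 = 1
n3 = ¬n2 = ¬1 = 0
n4 = n3 ⊽ n2 = 0 ⊽ 1 = 0
n5 = a ⊕ n4 = 0 ⊕ 0 = 0
n6 = n5 ∨ c = 0 ∨ 0 = 0
n7 = n6 ⊕ n4 = 0 ⊕ 0 = 0
So n7 = 0 as required.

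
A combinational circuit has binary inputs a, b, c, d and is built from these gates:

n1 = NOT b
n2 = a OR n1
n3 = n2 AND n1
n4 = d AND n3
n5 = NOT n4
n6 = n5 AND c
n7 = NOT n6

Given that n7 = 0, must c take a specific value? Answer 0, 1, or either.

n7 = NOT n6 must be 0, so n6 = 1.
Every assignment with n7 = 0 has c = 1; there are 6 such assignment(s).

1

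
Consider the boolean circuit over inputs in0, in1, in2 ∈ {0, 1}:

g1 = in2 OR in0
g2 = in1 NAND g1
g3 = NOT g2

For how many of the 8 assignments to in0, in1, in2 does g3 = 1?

g3 = NOT g2 must be 1, so g2 = 0.
g2 = in1 NAND g1 must be 0, so both in1 = 1 and g1 = 1.
Enumerating the 8 input combinations, 3 give g3 = 1 and 5 give g3 = 0.

3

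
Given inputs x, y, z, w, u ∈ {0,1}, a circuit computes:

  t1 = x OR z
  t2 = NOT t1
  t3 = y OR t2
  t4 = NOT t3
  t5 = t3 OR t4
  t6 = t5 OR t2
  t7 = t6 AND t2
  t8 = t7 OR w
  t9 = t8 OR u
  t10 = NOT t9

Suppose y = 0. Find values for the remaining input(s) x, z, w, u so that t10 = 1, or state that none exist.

x=1, z=1, w=0, u=0

Check with y = 0 and x=1, z=1, w=0, u=0:
t1 = x OR z = 1 OR 1 = 1
t2 = NOT t1 = NOT 1 = 0
t3 = y OR t2 = 0 OR 0 = 0
t4 = NOT t3 = NOT 0 = 1
t5 = t3 OR t4 = 0 OR 1 = 1
t6 = t5 OR t2 = 1 OR 0 = 1
t7 = t6 AND t2 = 1 AND 0 = 0
t8 = t7 OR w = 0 OR 0 = 0
t9 = t8 OR u = 0 OR 0 = 0
t10 = NOT t9 = NOT 0 = 1
So t10 = 1.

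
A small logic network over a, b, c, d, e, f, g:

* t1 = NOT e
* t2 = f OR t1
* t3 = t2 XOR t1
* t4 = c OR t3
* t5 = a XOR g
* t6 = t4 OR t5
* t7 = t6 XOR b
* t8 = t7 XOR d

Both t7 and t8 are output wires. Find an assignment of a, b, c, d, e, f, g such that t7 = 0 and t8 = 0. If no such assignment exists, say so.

Check with a=0 b=1 c=0 d=0 e=0 f=1 g=1:
t1 = NOT e = NOT 0 = 1
t2 = f OR t1 = 1 OR 1 = 1
t3 = t2 XOR t1 = 1 XOR 1 = 0
t4 = c OR t3 = 0 OR 0 = 0
t5 = a XOR g = 0 XOR 1 = 1
t6 = t4 OR t5 = 0 OR 1 = 1
t7 = t6 XOR b = 1 XOR 1 = 0
t8 = t7 XOR d = 0 XOR 0 = 0
So t7 = 0 and t8 = 0.

a=0 b=1 c=0 d=0 e=0 f=1 g=1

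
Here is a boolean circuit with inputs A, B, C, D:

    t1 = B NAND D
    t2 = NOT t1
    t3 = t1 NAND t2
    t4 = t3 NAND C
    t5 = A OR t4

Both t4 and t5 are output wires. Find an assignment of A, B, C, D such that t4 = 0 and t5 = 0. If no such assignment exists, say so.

A=0, B=1, C=1, D=1

Check with A=0, B=1, C=1, D=1:
t1 = B NAND D = 1 NAND 1 = 0
t2 = NOT t1 = NOT 0 = 1
t3 = t1 NAND t2 = 0 NAND 1 = 1
t4 = t3 NAND C = 1 NAND 1 = 0
t5 = A OR t4 = 0 OR 0 = 0
So t4 = 0 and t5 = 0.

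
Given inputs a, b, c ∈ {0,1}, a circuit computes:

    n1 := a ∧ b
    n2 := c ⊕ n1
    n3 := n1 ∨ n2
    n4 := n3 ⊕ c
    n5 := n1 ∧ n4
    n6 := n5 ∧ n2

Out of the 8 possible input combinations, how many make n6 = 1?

1

n6 = n5 ∧ n2 must be 1, so both n5 = 1 and n2 = 1.
Satisfying assignments:
  a=1, b=1, c=0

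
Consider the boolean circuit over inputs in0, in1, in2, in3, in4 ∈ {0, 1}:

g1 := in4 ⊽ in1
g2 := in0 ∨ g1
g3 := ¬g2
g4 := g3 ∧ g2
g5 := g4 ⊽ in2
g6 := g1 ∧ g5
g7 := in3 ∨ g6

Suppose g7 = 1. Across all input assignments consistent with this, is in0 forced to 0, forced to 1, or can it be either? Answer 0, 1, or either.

either

Both values of in0 occur among assignments with g7 = 1:
  in0=0: in0=0, in1=0, in2=0, in3=0, in4=0
  in0=1: in0=1, in1=0, in2=0, in3=0, in4=0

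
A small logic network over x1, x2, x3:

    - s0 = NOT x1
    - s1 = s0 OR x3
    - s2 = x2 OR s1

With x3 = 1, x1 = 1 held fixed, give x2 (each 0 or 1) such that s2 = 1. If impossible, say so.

Check with x3 = 1, x1 = 1 and x2=0:
s0 = NOT x1 = NOT 1 = 0
s1 = s0 OR x3 = 0 OR 1 = 1
s2 = x2 OR s1 = 0 OR 1 = 1
So s2 = 1.

x2=0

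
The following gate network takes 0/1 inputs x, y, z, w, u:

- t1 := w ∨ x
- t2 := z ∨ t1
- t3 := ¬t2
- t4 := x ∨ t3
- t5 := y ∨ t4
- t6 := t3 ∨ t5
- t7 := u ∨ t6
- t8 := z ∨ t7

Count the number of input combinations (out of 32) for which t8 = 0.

1

t8 = z ∨ t7 must be 0, so both z = 0 and t7 = 0.
t7 = u ∨ t6 must be 0, so both u = 0 and t6 = 0.
Satisfying assignments:
  x=0, y=0, z=0, w=1, u=0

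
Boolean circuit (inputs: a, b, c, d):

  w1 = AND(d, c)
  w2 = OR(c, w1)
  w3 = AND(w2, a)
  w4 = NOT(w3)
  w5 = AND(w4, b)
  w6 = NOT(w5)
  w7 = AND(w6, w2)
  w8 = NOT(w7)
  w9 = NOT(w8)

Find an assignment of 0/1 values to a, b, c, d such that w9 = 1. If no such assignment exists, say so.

a=0, b=0, c=1, d=0

w9 = NOT(w8) must be 1, so w8 = 0.
Check with a=0, b=0, c=1, d=0:
w1 = AND(d, c) = AND(0, 1) = 0
w2 = OR(c, w1) = OR(1, 0) = 1
w3 = AND(w2, a) = AND(1, 0) = 0
w4 = NOT(w3) = NOT 0 = 1
w5 = AND(w4, b) = AND(1, 0) = 0
w6 = NOT(w5) = NOT 0 = 1
w7 = AND(w6, w2) = AND(1, 1) = 1
w8 = NOT(w7) = NOT 1 = 0
w9 = NOT(w8) = NOT 0 = 1
So w9 = 1 as required.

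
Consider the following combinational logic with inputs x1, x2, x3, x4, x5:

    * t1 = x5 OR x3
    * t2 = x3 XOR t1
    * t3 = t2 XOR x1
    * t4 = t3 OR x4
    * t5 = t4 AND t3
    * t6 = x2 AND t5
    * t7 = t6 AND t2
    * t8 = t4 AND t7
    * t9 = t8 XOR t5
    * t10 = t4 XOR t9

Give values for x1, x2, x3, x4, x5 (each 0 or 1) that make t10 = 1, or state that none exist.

t10 = t4 XOR t9 must be 1, so t4 and t9 differ.
Check with x1=0 x2=0 x3=1 x4=1 x5=1:
t1 = x5 OR x3 = 1 OR 1 = 1
t2 = x3 XOR t1 = 1 XOR 1 = 0
t3 = t2 XOR x1 = 0 XOR 0 = 0
t4 = t3 OR x4 = 0 OR 1 = 1
t5 = t4 AND t3 = 1 AND 0 = 0
t6 = x2 AND t5 = 0 AND 0 = 0
t7 = t6 AND t2 = 0 AND 0 = 0
t8 = t4 AND t7 = 1 AND 0 = 0
t9 = t8 XOR t5 = 0 XOR 0 = 0
t10 = t4 XOR t9 = 1 XOR 0 = 1
So t10 = 1 as required.

x1=0 x2=0 x3=1 x4=1 x5=1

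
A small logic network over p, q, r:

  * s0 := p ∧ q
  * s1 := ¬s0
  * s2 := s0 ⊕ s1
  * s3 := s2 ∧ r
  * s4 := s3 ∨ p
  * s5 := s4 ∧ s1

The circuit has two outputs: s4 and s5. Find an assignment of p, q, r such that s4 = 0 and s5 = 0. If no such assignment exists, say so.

p=0, q=1, r=0

Check with p=0, q=1, r=0:
s0 = p ∧ q = 0 ∧ 1 = 0
s1 = ¬s0 = ¬0 = 1
s2 = s0 ⊕ s1 = 0 ⊕ 1 = 1
s3 = s2 ∧ r = 1 ∧ 0 = 0
s4 = s3 ∨ p = 0 ∨ 0 = 0
s5 = s4 ∧ s1 = 0 ∧ 1 = 0
So s4 = 0 and s5 = 0.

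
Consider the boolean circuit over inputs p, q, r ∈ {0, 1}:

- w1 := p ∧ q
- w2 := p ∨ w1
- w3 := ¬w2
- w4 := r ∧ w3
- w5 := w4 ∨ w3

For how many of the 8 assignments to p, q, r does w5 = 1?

4

w5 = w4 ∨ w3 must be 1, so at least one of w4, w3 is 1.
Satisfying assignments:
  p=0, q=0, r=0
  p=0, q=0, r=1
  p=0, q=1, r=0
  p=0, q=1, r=1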